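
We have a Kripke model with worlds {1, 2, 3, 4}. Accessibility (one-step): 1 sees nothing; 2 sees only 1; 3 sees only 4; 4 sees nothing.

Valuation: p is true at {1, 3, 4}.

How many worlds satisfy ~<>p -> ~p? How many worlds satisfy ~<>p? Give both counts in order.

For ~<>p -> ~p:
1: ~<>p is T, ~p is F. ✗
2: ~<>p is F, ~p is T. ✓
3: ~<>p is F, ~p is F. ✓
4: ~<>p is T, ~p is F. ✗
— 2 worlds.
For ~<>p:
1: <>p is F. ✓
2: <>p is T. ✗
3: <>p is T. ✗
4: <>p is F. ✓
— 2 worlds.

2 and 2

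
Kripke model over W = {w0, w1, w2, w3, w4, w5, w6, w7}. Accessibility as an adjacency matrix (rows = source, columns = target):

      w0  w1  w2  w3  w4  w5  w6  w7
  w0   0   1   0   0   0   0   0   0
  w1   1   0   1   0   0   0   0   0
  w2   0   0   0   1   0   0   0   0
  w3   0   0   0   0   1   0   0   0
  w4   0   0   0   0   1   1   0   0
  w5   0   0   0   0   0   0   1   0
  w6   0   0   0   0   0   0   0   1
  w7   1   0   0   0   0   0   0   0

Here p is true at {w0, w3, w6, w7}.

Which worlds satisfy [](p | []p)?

{w1, w2, w5, w6, w7}

w0: successors {w1}; p | []p there: w1:F. ✗
w1: successors {w0, w2}; p | []p there: w0:T, w2:T. ✓
w2: successors {w3}; p | []p there: w3:T. ✓
w3: successors {w4}; p | []p there: w4:F. ✗
w4: successors {w4, w5}; p | []p there: w4:F, w5:T. ✗
w5: successors {w6}; p | []p there: w6:T. ✓
w6: successors {w7}; p | []p there: w7:T. ✓
w7: successors {w0}; p | []p there: w0:T. ✓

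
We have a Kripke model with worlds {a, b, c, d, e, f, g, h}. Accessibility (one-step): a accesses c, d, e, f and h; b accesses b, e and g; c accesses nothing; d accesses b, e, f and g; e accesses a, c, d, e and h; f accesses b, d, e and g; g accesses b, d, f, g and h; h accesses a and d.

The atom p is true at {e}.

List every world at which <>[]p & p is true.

a: <>[]p is T, p is F. ✗
b: <>[]p is F, p is F. ✗
c: <>[]p is F, p is F. ✗
d: <>[]p is F, p is F. ✗
e: <>[]p is T, p is T. ✓
f: <>[]p is F, p is F. ✗
g: <>[]p is F, p is F. ✗
h: <>[]p is F, p is F. ✗

{e}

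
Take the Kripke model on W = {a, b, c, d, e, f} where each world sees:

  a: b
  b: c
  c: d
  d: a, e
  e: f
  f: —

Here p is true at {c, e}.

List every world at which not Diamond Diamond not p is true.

a: Diamond Diamond not p is F. ✓
b: Diamond Diamond not p is T. ✗
c: Diamond Diamond not p is T. ✗
d: Diamond Diamond not p is T. ✗
e: Diamond Diamond not p is F. ✓
f: Diamond Diamond not p is F. ✓

{a, e, f}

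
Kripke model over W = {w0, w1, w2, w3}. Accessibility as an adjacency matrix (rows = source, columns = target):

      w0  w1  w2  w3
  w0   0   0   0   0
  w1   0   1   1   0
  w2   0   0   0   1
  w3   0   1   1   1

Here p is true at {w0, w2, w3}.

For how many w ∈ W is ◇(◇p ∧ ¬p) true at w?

2

w0: no successors, so ◇(◇p ∧ ¬p) fails. ✗
w1: successors {w1, w2}; ◇p ∧ ¬p there: w1:T, w2:F. ✓
w2: successors {w3}; ◇p ∧ ¬p there: w3:F. ✗
w3: successors {w1, w2, w3}; ◇p ∧ ¬p there: w1:T, w2:F, w3:F. ✓
Satisfying worlds: {w1, w3}.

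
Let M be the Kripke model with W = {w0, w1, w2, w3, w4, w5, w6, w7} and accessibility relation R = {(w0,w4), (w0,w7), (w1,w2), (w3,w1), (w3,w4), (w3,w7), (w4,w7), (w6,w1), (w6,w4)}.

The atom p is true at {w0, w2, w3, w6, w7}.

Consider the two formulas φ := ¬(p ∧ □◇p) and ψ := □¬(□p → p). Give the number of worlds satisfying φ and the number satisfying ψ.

5 and 4

For ¬(p ∧ □◇p):
w0: p ∧ □◇p is F. ✓
w1: p ∧ □◇p is F. ✓
w2: p ∧ □◇p is T. ✗
w3: p ∧ □◇p is F. ✓
w4: p ∧ □◇p is F. ✓
w5: p ∧ □◇p is F. ✓
w6: p ∧ □◇p is T. ✗
w7: p ∧ □◇p is T. ✗
— 5 worlds.
For □¬(□p → p):
w0: successors {w4, w7}; ¬(□p → p) there: w4:T, w7:F. ✗
w1: successors {w2}; ¬(□p → p) there: w2:F. ✗
w2: no successors, so □¬(□p → p) holds vacuously. ✓
w3: successors {w1, w4, w7}; ¬(□p → p) there: w1:T, w4:T, w7:F. ✗
w4: successors {w7}; ¬(□p → p) there: w7:F. ✗
w5: no successors, so □¬(□p → p) holds vacuously. ✓
w6: successors {w1, w4}; ¬(□p → p) there: w1:T, w4:T. ✓
w7: no successors, so □¬(□p → p) holds vacuously. ✓
— 4 worlds.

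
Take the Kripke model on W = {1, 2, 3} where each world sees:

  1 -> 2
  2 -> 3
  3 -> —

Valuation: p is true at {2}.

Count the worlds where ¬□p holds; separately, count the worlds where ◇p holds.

For ¬□p:
1: □p is T. ✗
2: □p is F. ✓
3: □p is T. ✗
— 1 world.
For ◇p:
1: successors {2}; p there: 2:T. ✓
2: successors {3}; p there: 3:F. ✗
3: no successors, so ◇p fails. ✗
— 1 world.

1 and 1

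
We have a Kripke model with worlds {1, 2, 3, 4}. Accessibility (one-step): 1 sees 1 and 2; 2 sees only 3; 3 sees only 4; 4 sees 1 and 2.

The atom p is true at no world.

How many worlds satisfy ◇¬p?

4

1: successors {1, 2}; ¬p there: 1:T, 2:T. ✓
2: successors {3}; ¬p there: 3:T. ✓
3: successors {4}; ¬p there: 4:T. ✓
4: successors {1, 2}; ¬p there: 1:T, 2:T. ✓
Satisfying worlds: {1, 2, 3, 4}.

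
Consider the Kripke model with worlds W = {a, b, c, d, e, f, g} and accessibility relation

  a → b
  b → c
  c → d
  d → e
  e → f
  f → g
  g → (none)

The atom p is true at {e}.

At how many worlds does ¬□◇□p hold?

a: □◇□p is F. ✓
b: □◇□p is T. ✗
c: □◇□p is F. ✓
d: □◇□p is F. ✓
e: □◇□p is T. ✗
f: □◇□p is F. ✓
g: □◇□p is T. ✗
Satisfying worlds: {a, c, d, f}.

4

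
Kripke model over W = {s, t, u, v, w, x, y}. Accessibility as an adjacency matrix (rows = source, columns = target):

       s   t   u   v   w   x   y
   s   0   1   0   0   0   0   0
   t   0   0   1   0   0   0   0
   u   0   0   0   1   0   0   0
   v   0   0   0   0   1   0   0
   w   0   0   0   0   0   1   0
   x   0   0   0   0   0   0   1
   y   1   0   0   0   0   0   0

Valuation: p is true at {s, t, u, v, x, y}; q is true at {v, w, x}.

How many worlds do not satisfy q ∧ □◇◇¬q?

4

s: q is F, □◇◇¬q is F. ✗
t: q is F, □◇◇¬q is F. ✗
u: q is F, □◇◇¬q is F. ✗
v: q is T, □◇◇¬q is T. ✓
w: q is T, □◇◇¬q is T. ✓
x: q is T, □◇◇¬q is T. ✓
y: q is F, □◇◇¬q is T. ✗
Satisfying worlds: {v, w, x}.
So q ∧ □◇◇¬q fails at the other 4 worlds.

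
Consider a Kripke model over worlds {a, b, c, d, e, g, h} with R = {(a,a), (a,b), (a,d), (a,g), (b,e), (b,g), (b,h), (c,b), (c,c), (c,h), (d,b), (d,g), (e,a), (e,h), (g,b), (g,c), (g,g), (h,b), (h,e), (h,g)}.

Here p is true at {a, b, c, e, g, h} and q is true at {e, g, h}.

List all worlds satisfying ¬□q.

{a, c, d, e, g, h}

a: □q is F. ✓
b: □q is T. ✗
c: □q is F. ✓
d: □q is F. ✓
e: □q is F. ✓
g: □q is F. ✓
h: □q is F. ✓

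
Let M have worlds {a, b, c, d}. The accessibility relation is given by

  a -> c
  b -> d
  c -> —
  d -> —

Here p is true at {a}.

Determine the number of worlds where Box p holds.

a: successors {c}; p there: c:F. ✗
b: successors {d}; p there: d:F. ✗
c: no successors, so Box p holds vacuously. ✓
d: no successors, so Box p holds vacuously. ✓
Satisfying worlds: {c, d}.

2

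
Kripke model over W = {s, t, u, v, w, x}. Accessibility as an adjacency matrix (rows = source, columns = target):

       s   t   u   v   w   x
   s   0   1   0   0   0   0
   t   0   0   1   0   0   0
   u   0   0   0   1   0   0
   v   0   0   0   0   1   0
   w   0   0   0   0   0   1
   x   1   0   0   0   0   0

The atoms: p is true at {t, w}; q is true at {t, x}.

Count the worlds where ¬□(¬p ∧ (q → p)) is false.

s: □(¬p ∧ (q → p)) is F. ✓
t: □(¬p ∧ (q → p)) is T. ✗
u: □(¬p ∧ (q → p)) is T. ✗
v: □(¬p ∧ (q → p)) is F. ✓
w: □(¬p ∧ (q → p)) is F. ✓
x: □(¬p ∧ (q → p)) is T. ✗
Satisfying worlds: {s, v, w}.
So ¬□(¬p ∧ (q → p)) fails at the other 3 worlds.

3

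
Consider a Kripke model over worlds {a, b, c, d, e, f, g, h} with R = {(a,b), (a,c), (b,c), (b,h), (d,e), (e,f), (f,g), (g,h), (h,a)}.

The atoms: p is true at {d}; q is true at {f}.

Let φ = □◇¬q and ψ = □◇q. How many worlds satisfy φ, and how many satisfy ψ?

5 and 2

For □◇¬q:
a: successors {b, c}; ◇¬q there: b:T, c:F. ✗
b: successors {c, h}; ◇¬q there: c:F, h:T. ✗
c: no successors, so □◇¬q holds vacuously. ✓
d: successors {e}; ◇¬q there: e:F. ✗
e: successors {f}; ◇¬q there: f:T. ✓
f: successors {g}; ◇¬q there: g:T. ✓
g: successors {h}; ◇¬q there: h:T. ✓
h: successors {a}; ◇¬q there: a:T. ✓
— 5 worlds.
For □◇q:
a: successors {b, c}; ◇q there: b:F, c:F. ✗
b: successors {c, h}; ◇q there: c:F, h:F. ✗
c: no successors, so □◇q holds vacuously. ✓
d: successors {e}; ◇q there: e:T. ✓
e: successors {f}; ◇q there: f:F. ✗
f: successors {g}; ◇q there: g:F. ✗
g: successors {h}; ◇q there: h:F. ✗
h: successors {a}; ◇q there: a:F. ✗
— 2 worlds.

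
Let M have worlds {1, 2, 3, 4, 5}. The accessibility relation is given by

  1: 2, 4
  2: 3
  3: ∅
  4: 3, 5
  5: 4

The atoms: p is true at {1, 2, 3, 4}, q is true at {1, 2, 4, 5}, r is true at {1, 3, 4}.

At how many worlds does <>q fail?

1: successors {2, 4}; q there: 2:T, 4:T. ✓
2: successors {3}; q there: 3:F. ✗
3: no successors, so <>q fails. ✗
4: successors {3, 5}; q there: 3:F, 5:T. ✓
5: successors {4}; q there: 4:T. ✓
Satisfying worlds: {1, 4, 5}.
So <>q fails at the other 2 worlds.

2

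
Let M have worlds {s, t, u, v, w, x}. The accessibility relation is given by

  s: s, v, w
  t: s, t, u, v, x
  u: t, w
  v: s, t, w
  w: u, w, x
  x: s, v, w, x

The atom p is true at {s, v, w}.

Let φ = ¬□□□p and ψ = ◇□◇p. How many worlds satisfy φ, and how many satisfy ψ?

For ¬□□□p:
s: □□□p is F. ✓
t: □□□p is F. ✓
u: □□□p is F. ✓
v: □□□p is F. ✓
w: □□□p is F. ✓
x: □□□p is F. ✓
— 6 worlds.
For ◇□◇p:
s: successors {s, v, w}; □◇p there: s:T, v:T, w:T. ✓
t: successors {s, t, u, v, x}; □◇p there: s:T, t:T, u:T, v:T, x:T. ✓
u: successors {t, w}; □◇p there: t:T, w:T. ✓
v: successors {s, t, w}; □◇p there: s:T, t:T, w:T. ✓
w: successors {u, w, x}; □◇p there: u:T, w:T, x:T. ✓
x: successors {s, v, w, x}; □◇p there: s:T, v:T, w:T, x:T. ✓
— 6 worlds.

6 and 6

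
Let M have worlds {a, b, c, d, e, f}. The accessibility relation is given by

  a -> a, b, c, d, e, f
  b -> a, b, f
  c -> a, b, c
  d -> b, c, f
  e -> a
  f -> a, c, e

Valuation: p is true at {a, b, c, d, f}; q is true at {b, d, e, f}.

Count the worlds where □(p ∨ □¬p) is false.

2

a: successors {a, b, c, d, e, f}; p ∨ □¬p there: a:T, b:T, c:T, d:T, e:F, f:T. ✗
b: successors {a, b, f}; p ∨ □¬p there: a:T, b:T, f:T. ✓
c: successors {a, b, c}; p ∨ □¬p there: a:T, b:T, c:T. ✓
d: successors {b, c, f}; p ∨ □¬p there: b:T, c:T, f:T. ✓
e: successors {a}; p ∨ □¬p there: a:T. ✓
f: successors {a, c, e}; p ∨ □¬p there: a:T, c:T, e:F. ✗
Satisfying worlds: {b, c, d, e}.
So □(p ∨ □¬p) fails at the other 2 worlds.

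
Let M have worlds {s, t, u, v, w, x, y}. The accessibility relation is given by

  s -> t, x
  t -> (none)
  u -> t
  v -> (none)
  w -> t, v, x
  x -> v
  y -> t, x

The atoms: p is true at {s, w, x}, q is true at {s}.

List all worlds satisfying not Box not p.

{s, w, y}

s: Box not p is F. ✓
t: Box not p is T. ✗
u: Box not p is T. ✗
v: Box not p is T. ✗
w: Box not p is F. ✓
x: Box not p is T. ✗
y: Box not p is F. ✓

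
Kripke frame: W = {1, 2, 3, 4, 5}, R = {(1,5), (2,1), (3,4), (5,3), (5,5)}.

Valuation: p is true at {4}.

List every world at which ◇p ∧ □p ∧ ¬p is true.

1: ◇p ∧ □p is F, ¬p is T. ✗
2: ◇p ∧ □p is F, ¬p is T. ✗
3: ◇p ∧ □p is T, ¬p is T. ✓
4: ◇p ∧ □p is F, ¬p is F. ✗
5: ◇p ∧ □p is F, ¬p is T. ✗

{3}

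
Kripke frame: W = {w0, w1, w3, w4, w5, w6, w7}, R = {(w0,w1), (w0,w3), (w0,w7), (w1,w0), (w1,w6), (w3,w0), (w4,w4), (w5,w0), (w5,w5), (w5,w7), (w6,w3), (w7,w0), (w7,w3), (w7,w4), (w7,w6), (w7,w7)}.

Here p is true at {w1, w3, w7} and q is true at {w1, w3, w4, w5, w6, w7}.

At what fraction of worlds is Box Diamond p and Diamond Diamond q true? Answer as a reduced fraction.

w0: Box Diamond p is F, Diamond Diamond q is T. ✗
w1: Box Diamond p is T, Diamond Diamond q is T. ✓
w3: Box Diamond p is T, Diamond Diamond q is T. ✓
w4: Box Diamond p is F, Diamond Diamond q is T. ✗
w5: Box Diamond p is T, Diamond Diamond q is T. ✓
w6: Box Diamond p is F, Diamond Diamond q is F. ✗
w7: Box Diamond p is F, Diamond Diamond q is T. ✗
That's 3 of 7 worlds, so 3/7.

3/7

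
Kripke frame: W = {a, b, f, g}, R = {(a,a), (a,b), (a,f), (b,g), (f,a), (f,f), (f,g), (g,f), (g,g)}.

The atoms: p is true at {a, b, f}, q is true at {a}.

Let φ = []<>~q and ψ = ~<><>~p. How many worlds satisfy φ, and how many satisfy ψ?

4 and 0

For []<>~q:
a: successors {a, b, f}; <>~q there: a:T, b:T, f:T. ✓
b: successors {g}; <>~q there: g:T. ✓
f: successors {a, f, g}; <>~q there: a:T, f:T, g:T. ✓
g: successors {f, g}; <>~q there: f:T, g:T. ✓
— 4 worlds.
For ~<><>~p:
a: <><>~p is T. ✗
b: <><>~p is T. ✗
f: <><>~p is T. ✗
g: <><>~p is T. ✗
— 0 worlds.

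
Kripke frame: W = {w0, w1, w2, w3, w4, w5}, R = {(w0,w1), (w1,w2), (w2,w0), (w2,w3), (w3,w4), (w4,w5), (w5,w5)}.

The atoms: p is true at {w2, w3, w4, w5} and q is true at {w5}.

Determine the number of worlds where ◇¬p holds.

2

w0: successors {w1}; ¬p there: w1:T. ✓
w1: successors {w2}; ¬p there: w2:F. ✗
w2: successors {w0, w3}; ¬p there: w0:T, w3:F. ✓
w3: successors {w4}; ¬p there: w4:F. ✗
w4: successors {w5}; ¬p there: w5:F. ✗
w5: successors {w5}; ¬p there: w5:F. ✗
Satisfying worlds: {w0, w2}.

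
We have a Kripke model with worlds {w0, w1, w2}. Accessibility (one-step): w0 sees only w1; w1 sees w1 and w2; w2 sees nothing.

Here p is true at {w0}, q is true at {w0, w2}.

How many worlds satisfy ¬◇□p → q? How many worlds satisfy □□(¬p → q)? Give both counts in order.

For ¬◇□p → q:
w0: ¬◇□p is T, q is T. ✓
w1: ¬◇□p is F, q is F. ✓
w2: ¬◇□p is T, q is T. ✓
— 3 worlds.
For □□(¬p → q):
w0: successors {w1}; □(¬p → q) there: w1:F. ✗
w1: successors {w1, w2}; □(¬p → q) there: w1:F, w2:T. ✗
w2: no successors, so □□(¬p → q) holds vacuously. ✓
— 1 world.

3 and 1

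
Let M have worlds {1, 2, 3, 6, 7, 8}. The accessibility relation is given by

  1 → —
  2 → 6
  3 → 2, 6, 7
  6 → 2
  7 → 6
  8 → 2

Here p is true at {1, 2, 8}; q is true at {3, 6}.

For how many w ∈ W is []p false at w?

3

1: no successors, so []p holds vacuously. ✓
2: successors {6}; p there: 6:F. ✗
3: successors {2, 6, 7}; p there: 2:T, 6:F, 7:F. ✗
6: successors {2}; p there: 2:T. ✓
7: successors {6}; p there: 6:F. ✗
8: successors {2}; p there: 2:T. ✓
Satisfying worlds: {1, 6, 8}.
So []p fails at the other 3 worlds.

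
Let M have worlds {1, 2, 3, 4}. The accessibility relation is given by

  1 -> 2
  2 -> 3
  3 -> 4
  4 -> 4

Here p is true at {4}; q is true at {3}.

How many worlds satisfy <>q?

1

1: successors {2}; q there: 2:F. ✗
2: successors {3}; q there: 3:T. ✓
3: successors {4}; q there: 4:F. ✗
4: successors {4}; q there: 4:F. ✗
Satisfying worlds: {2}.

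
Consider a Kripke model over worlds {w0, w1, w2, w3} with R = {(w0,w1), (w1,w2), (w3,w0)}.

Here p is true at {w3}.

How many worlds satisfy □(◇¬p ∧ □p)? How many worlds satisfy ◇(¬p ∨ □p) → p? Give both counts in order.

For □(◇¬p ∧ □p):
w0: successors {w1}; ◇¬p ∧ □p there: w1:F. ✗
w1: successors {w2}; ◇¬p ∧ □p there: w2:F. ✗
w2: no successors, so □(◇¬p ∧ □p) holds vacuously. ✓
w3: successors {w0}; ◇¬p ∧ □p there: w0:F. ✗
— 1 world.
For ◇(¬p ∨ □p) → p:
w0: ◇(¬p ∨ □p) is T, p is F. ✗
w1: ◇(¬p ∨ □p) is T, p is F. ✗
w2: ◇(¬p ∨ □p) is F, p is F. ✓
w3: ◇(¬p ∨ □p) is T, p is T. ✓
— 2 worlds.

1 and 2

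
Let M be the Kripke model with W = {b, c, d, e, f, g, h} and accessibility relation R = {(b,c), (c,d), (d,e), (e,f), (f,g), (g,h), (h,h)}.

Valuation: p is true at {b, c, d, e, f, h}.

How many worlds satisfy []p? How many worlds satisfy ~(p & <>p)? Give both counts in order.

For []p:
b: successors {c}; p there: c:T. ✓
c: successors {d}; p there: d:T. ✓
d: successors {e}; p there: e:T. ✓
e: successors {f}; p there: f:T. ✓
f: successors {g}; p there: g:F. ✗
g: successors {h}; p there: h:T. ✓
h: successors {h}; p there: h:T. ✓
— 6 worlds.
For ~(p & <>p):
b: p & <>p is T. ✗
c: p & <>p is T. ✗
d: p & <>p is T. ✗
e: p & <>p is T. ✗
f: p & <>p is F. ✓
g: p & <>p is F. ✓
h: p & <>p is T. ✗
— 2 worlds.

6 and 2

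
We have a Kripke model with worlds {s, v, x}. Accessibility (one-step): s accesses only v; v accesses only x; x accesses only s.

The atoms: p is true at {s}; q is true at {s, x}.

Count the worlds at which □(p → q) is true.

3

s: successors {v}; p → q there: v:T. ✓
v: successors {x}; p → q there: x:T. ✓
x: successors {s}; p → q there: s:T. ✓
Satisfying worlds: {s, v, x}.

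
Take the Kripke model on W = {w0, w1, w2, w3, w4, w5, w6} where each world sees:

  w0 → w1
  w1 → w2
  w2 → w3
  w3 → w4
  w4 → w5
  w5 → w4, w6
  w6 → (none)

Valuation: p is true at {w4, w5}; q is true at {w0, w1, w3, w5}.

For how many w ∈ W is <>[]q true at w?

w0: successors {w1}; []q there: w1:F. ✗
w1: successors {w2}; []q there: w2:T. ✓
w2: successors {w3}; []q there: w3:F. ✗
w3: successors {w4}; []q there: w4:T. ✓
w4: successors {w5}; []q there: w5:F. ✗
w5: successors {w4, w6}; []q there: w4:T, w6:T. ✓
w6: no successors, so <>[]q fails. ✗
Satisfying worlds: {w1, w3, w5}.

3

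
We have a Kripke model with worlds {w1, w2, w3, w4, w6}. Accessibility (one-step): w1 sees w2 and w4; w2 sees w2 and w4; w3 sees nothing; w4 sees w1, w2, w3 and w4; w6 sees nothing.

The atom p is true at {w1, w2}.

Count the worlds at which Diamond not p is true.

w1: successors {w2, w4}; not p there: w2:F, w4:T. ✓
w2: successors {w2, w4}; not p there: w2:F, w4:T. ✓
w3: no successors, so Diamond not p fails. ✗
w4: successors {w1, w2, w3, w4}; not p there: w1:F, w2:F, w3:T, w4:T. ✓
w6: no successors, so Diamond not p fails. ✗
Satisfying worlds: {w1, w2, w4}.

3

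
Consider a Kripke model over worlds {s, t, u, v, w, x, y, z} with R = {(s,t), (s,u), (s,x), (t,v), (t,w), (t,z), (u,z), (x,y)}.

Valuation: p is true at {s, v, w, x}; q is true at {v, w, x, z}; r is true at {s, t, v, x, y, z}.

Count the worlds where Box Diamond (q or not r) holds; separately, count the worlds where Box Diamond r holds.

4 and 5

For Box Diamond (q or not r):
s: successors {t, u, x}; Diamond (q or not r) there: t:T, u:T, x:F. ✗
t: successors {v, w, z}; Diamond (q or not r) there: v:F, w:F, z:F. ✗
u: successors {z}; Diamond (q or not r) there: z:F. ✗
v: no successors, so Box Diamond (q or not r) holds vacuously. ✓
w: no successors, so Box Diamond (q or not r) holds vacuously. ✓
x: successors {y}; Diamond (q or not r) there: y:F. ✗
y: no successors, so Box Diamond (q or not r) holds vacuously. ✓
z: no successors, so Box Diamond (q or not r) holds vacuously. ✓
— 4 worlds.
For Box Diamond r:
s: successors {t, u, x}; Diamond r there: t:T, u:T, x:T. ✓
t: successors {v, w, z}; Diamond r there: v:F, w:F, z:F. ✗
u: successors {z}; Diamond r there: z:F. ✗
v: no successors, so Box Diamond r holds vacuously. ✓
w: no successors, so Box Diamond r holds vacuously. ✓
x: successors {y}; Diamond r there: y:F. ✗
y: no successors, so Box Diamond r holds vacuously. ✓
z: no successors, so Box Diamond r holds vacuously. ✓
— 5 worlds.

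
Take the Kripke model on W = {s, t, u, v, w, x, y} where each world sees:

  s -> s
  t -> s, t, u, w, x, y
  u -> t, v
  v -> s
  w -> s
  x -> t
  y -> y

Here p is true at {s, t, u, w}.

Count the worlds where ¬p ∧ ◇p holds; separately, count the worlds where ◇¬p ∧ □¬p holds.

2 and 1

For ¬p ∧ ◇p:
s: ¬p is F, ◇p is T. ✗
t: ¬p is F, ◇p is T. ✗
u: ¬p is F, ◇p is T. ✗
v: ¬p is T, ◇p is T. ✓
w: ¬p is F, ◇p is T. ✗
x: ¬p is T, ◇p is T. ✓
y: ¬p is T, ◇p is F. ✗
— 2 worlds.
For ◇¬p ∧ □¬p:
s: ◇¬p is F, □¬p is F. ✗
t: ◇¬p is T, □¬p is F. ✗
u: ◇¬p is T, □¬p is F. ✗
v: ◇¬p is F, □¬p is F. ✗
w: ◇¬p is F, □¬p is F. ✗
x: ◇¬p is F, □¬p is F. ✗
y: ◇¬p is T, □¬p is T. ✓
— 1 world.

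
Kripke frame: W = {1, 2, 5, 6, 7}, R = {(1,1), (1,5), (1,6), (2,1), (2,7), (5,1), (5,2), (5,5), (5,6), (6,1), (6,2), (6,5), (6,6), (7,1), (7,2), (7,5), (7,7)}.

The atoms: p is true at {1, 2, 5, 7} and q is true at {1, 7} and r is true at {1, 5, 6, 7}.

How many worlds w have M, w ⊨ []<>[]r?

5

1: successors {1, 5, 6}; <>[]r there: 1:T, 5:T, 6:T. ✓
2: successors {1, 7}; <>[]r there: 1:T, 7:T. ✓
5: successors {1, 2, 5, 6}; <>[]r there: 1:T, 2:T, 5:T, 6:T. ✓
6: successors {1, 2, 5, 6}; <>[]r there: 1:T, 2:T, 5:T, 6:T. ✓
7: successors {1, 2, 5, 7}; <>[]r there: 1:T, 2:T, 5:T, 7:T. ✓
Satisfying worlds: {1, 2, 5, 6, 7}.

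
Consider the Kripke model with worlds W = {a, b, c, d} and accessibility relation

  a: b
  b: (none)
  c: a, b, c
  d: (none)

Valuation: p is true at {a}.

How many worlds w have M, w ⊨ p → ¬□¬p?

a: p is T, ¬□¬p is F. ✗
b: p is F, ¬□¬p is F. ✓
c: p is F, ¬□¬p is T. ✓
d: p is F, ¬□¬p is F. ✓
Satisfying worlds: {b, c, d}.

3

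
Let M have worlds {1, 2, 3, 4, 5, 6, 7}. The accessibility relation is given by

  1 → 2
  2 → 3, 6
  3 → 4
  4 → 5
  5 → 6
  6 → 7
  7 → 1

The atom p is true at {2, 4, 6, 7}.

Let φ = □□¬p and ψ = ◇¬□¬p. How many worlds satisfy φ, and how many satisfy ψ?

For □□¬p:
1: successors {2}; □¬p there: 2:F. ✗
2: successors {3, 6}; □¬p there: 3:F, 6:F. ✗
3: successors {4}; □¬p there: 4:T. ✓
4: successors {5}; □¬p there: 5:F. ✗
5: successors {6}; □¬p there: 6:F. ✗
6: successors {7}; □¬p there: 7:T. ✓
7: successors {1}; □¬p there: 1:F. ✗
— 2 worlds.
For ◇¬□¬p:
1: successors {2}; ¬□¬p there: 2:T. ✓
2: successors {3, 6}; ¬□¬p there: 3:T, 6:T. ✓
3: successors {4}; ¬□¬p there: 4:F. ✗
4: successors {5}; ¬□¬p there: 5:T. ✓
5: successors {6}; ¬□¬p there: 6:T. ✓
6: successors {7}; ¬□¬p there: 7:F. ✗
7: successors {1}; ¬□¬p there: 1:T. ✓
— 5 worlds.

2 and 5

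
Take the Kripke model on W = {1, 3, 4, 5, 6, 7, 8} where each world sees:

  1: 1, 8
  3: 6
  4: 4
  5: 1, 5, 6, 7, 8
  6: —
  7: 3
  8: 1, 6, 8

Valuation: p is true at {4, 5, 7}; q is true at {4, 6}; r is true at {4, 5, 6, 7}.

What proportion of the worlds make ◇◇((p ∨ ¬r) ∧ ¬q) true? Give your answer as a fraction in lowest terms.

3/7

1: successors {1, 8}; ◇((p ∨ ¬r) ∧ ¬q) there: 1:T, 8:T. ✓
3: successors {6}; ◇((p ∨ ¬r) ∧ ¬q) there: 6:F. ✗
4: successors {4}; ◇((p ∨ ¬r) ∧ ¬q) there: 4:F. ✗
5: successors {1, 5, 6, 7, 8}; ◇((p ∨ ¬r) ∧ ¬q) there: 1:T, 5:T, 6:F, 7:T, 8:T. ✓
6: no successors, so ◇◇((p ∨ ¬r) ∧ ¬q) fails. ✗
7: successors {3}; ◇((p ∨ ¬r) ∧ ¬q) there: 3:F. ✗
8: successors {1, 6, 8}; ◇((p ∨ ¬r) ∧ ¬q) there: 1:T, 6:F, 8:T. ✓
That's 3 of 7 worlds, so 3/7.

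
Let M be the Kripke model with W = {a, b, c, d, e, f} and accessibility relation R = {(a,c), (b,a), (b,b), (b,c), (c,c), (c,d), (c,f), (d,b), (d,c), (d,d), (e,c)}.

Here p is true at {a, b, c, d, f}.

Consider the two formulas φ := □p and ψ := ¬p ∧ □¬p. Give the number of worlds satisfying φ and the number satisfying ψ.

For □p:
a: successors {c}; p there: c:T. ✓
b: successors {a, b, c}; p there: a:T, b:T, c:T. ✓
c: successors {c, d, f}; p there: c:T, d:T, f:T. ✓
d: successors {b, c, d}; p there: b:T, c:T, d:T. ✓
e: successors {c}; p there: c:T. ✓
f: no successors, so □p holds vacuously. ✓
— 6 worlds.
For ¬p ∧ □¬p:
a: ¬p is F, □¬p is F. ✗
b: ¬p is F, □¬p is F. ✗
c: ¬p is F, □¬p is F. ✗
d: ¬p is F, □¬p is F. ✗
e: ¬p is T, □¬p is F. ✗
f: ¬p is F, □¬p is T. ✗
— 0 worlds.

6 and 0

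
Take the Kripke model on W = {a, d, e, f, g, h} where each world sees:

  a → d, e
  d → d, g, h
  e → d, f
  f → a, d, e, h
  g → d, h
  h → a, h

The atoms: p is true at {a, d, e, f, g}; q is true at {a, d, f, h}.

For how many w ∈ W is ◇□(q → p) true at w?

a: successors {d, e}; □(q → p) there: d:F, e:T. ✓
d: successors {d, g, h}; □(q → p) there: d:F, g:F, h:F. ✗
e: successors {d, f}; □(q → p) there: d:F, f:F. ✗
f: successors {a, d, e, h}; □(q → p) there: a:T, d:F, e:T, h:F. ✓
g: successors {d, h}; □(q → p) there: d:F, h:F. ✗
h: successors {a, h}; □(q → p) there: a:T, h:F. ✓
Satisfying worlds: {a, f, h}.

3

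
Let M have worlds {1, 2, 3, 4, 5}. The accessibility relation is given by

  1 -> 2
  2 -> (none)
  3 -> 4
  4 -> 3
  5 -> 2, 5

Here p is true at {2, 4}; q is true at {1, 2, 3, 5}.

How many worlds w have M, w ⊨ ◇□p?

3

1: successors {2}; □p there: 2:T. ✓
2: no successors, so ◇□p fails. ✗
3: successors {4}; □p there: 4:F. ✗
4: successors {3}; □p there: 3:T. ✓
5: successors {2, 5}; □p there: 2:T, 5:F. ✓
Satisfying worlds: {1, 4, 5}.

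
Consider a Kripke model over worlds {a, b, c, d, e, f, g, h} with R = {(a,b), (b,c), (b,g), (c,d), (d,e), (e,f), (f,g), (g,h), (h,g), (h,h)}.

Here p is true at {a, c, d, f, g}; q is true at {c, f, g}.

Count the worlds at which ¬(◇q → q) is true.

3

a: ◇q → q is T. ✗
b: ◇q → q is F. ✓
c: ◇q → q is T. ✗
d: ◇q → q is T. ✗
e: ◇q → q is F. ✓
f: ◇q → q is T. ✗
g: ◇q → q is T. ✗
h: ◇q → q is F. ✓
Satisfying worlds: {b, e, h}.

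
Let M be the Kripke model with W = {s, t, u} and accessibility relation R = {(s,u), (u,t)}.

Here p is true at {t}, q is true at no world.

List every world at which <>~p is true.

s: successors {u}; ~p there: u:T. ✓
t: no successors, so <>~p fails. ✗
u: successors {t}; ~p there: t:F. ✗

{s}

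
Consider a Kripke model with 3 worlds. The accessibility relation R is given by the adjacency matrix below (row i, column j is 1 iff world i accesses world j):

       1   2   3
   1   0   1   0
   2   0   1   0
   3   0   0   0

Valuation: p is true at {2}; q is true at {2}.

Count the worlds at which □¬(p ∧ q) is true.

1: successors {2}; ¬(p ∧ q) there: 2:F. ✗
2: successors {2}; ¬(p ∧ q) there: 2:F. ✗
3: no successors, so □¬(p ∧ q) holds vacuously. ✓
Satisfying worlds: {3}.

1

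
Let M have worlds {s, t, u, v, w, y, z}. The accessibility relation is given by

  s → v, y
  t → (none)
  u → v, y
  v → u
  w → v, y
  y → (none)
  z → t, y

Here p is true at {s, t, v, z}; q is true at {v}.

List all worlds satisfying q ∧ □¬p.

s: q is F, □¬p is F. ✗
t: q is F, □¬p is T. ✗
u: q is F, □¬p is F. ✗
v: q is T, □¬p is T. ✓
w: q is F, □¬p is F. ✗
y: q is F, □¬p is T. ✗
z: q is F, □¬p is F. ✗

{v}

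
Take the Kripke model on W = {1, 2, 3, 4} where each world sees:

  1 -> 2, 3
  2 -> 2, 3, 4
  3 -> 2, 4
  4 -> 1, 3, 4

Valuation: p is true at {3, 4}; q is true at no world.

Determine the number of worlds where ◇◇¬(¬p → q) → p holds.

1: ◇◇¬(¬p → q) is T, p is F. ✗
2: ◇◇¬(¬p → q) is T, p is F. ✗
3: ◇◇¬(¬p → q) is T, p is T. ✓
4: ◇◇¬(¬p → q) is T, p is T. ✓
Satisfying worlds: {3, 4}.

2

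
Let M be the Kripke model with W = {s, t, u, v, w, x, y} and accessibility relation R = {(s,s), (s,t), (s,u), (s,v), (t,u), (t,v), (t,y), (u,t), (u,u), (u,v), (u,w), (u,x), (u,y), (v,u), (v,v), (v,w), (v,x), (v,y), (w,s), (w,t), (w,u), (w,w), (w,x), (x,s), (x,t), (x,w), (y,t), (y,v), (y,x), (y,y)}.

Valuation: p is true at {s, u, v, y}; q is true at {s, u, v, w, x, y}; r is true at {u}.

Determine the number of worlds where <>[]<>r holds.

s: successors {s, t, u, v}; []<>r there: s:T, t:F, u:F, v:F. ✓
t: successors {u, v, y}; []<>r there: u:F, v:F, y:F. ✗
u: successors {t, u, v, w, x, y}; []<>r there: t:F, u:F, v:F, w:F, x:T, y:F. ✓
v: successors {u, v, w, x, y}; []<>r there: u:F, v:F, w:F, x:T, y:F. ✓
w: successors {s, t, u, w, x}; []<>r there: s:T, t:F, u:F, w:F, x:T. ✓
x: successors {s, t, w}; []<>r there: s:T, t:F, w:F. ✓
y: successors {t, v, x, y}; []<>r there: t:F, v:F, x:T, y:F. ✓
Satisfying worlds: {s, u, v, w, x, y}.

6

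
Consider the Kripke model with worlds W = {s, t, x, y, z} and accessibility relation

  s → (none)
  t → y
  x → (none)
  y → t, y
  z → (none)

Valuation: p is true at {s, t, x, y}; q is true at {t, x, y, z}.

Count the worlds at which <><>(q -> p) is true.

s: no successors, so <><>(q -> p) fails. ✗
t: successors {y}; <>(q -> p) there: y:T. ✓
x: no successors, so <><>(q -> p) fails. ✗
y: successors {t, y}; <>(q -> p) there: t:T, y:T. ✓
z: no successors, so <><>(q -> p) fails. ✗
Satisfying worlds: {t, y}.

2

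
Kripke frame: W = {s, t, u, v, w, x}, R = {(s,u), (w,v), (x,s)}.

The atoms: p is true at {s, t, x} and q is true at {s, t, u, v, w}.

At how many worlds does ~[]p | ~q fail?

s: ~[]p is T, ~q is F. ✓
t: ~[]p is F, ~q is F. ✗
u: ~[]p is F, ~q is F. ✗
v: ~[]p is F, ~q is F. ✗
w: ~[]p is T, ~q is F. ✓
x: ~[]p is F, ~q is T. ✓
Satisfying worlds: {s, w, x}.
So ~[]p | ~q fails at the other 3 worlds.

3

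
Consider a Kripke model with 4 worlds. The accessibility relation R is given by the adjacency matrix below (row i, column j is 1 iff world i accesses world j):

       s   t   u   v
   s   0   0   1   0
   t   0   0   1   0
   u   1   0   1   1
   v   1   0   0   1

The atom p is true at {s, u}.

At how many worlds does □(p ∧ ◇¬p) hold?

s: successors {u}; p ∧ ◇¬p there: u:T. ✓
t: successors {u}; p ∧ ◇¬p there: u:T. ✓
u: successors {s, u, v}; p ∧ ◇¬p there: s:F, u:T, v:F. ✗
v: successors {s, v}; p ∧ ◇¬p there: s:F, v:F. ✗
Satisfying worlds: {s, t}.

2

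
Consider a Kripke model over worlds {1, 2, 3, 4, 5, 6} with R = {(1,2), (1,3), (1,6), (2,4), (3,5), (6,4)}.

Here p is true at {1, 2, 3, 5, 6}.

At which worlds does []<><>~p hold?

{4, 5}

1: successors {2, 3, 6}; <><>~p there: 2:F, 3:F, 6:F. ✗
2: successors {4}; <><>~p there: 4:F. ✗
3: successors {5}; <><>~p there: 5:F. ✗
4: no successors, so []<><>~p holds vacuously. ✓
5: no successors, so []<><>~p holds vacuously. ✓
6: successors {4}; <><>~p there: 4:F. ✗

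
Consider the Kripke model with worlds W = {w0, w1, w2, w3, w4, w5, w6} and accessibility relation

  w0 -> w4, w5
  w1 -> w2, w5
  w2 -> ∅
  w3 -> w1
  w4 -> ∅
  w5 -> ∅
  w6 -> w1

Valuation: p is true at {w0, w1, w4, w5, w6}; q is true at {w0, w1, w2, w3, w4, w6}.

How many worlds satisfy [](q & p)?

w0: successors {w4, w5}; q & p there: w4:T, w5:F. ✗
w1: successors {w2, w5}; q & p there: w2:F, w5:F. ✗
w2: no successors, so [](q & p) holds vacuously. ✓
w3: successors {w1}; q & p there: w1:T. ✓
w4: no successors, so [](q & p) holds vacuously. ✓
w5: no successors, so [](q & p) holds vacuously. ✓
w6: successors {w1}; q & p there: w1:T. ✓
Satisfying worlds: {w2, w3, w4, w5, w6}.

5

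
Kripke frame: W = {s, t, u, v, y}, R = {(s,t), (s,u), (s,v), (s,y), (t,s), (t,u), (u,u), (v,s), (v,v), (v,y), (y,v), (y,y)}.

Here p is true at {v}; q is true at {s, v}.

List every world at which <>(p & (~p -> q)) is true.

{s, v, y}

s: successors {t, u, v, y}; p & (~p -> q) there: t:F, u:F, v:T, y:F. ✓
t: successors {s, u}; p & (~p -> q) there: s:F, u:F. ✗
u: successors {u}; p & (~p -> q) there: u:F. ✗
v: successors {s, v, y}; p & (~p -> q) there: s:F, v:T, y:F. ✓
y: successors {v, y}; p & (~p -> q) there: v:T, y:F. ✓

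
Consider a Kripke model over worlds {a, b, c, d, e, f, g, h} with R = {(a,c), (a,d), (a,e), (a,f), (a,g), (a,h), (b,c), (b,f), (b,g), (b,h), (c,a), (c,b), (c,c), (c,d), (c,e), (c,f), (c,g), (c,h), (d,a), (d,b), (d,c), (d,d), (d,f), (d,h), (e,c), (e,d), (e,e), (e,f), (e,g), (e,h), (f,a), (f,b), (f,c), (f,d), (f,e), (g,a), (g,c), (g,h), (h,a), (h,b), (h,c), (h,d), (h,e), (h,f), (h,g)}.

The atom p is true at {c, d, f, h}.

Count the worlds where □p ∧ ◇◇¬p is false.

a: □p is F, ◇◇¬p is T. ✗
b: □p is F, ◇◇¬p is T. ✗
c: □p is F, ◇◇¬p is T. ✗
d: □p is F, ◇◇¬p is T. ✗
e: □p is F, ◇◇¬p is T. ✗
f: □p is F, ◇◇¬p is T. ✗
g: □p is F, ◇◇¬p is T. ✗
h: □p is F, ◇◇¬p is T. ✗
Satisfying worlds: ∅.
So □p ∧ ◇◇¬p fails at the other 8 worlds.

8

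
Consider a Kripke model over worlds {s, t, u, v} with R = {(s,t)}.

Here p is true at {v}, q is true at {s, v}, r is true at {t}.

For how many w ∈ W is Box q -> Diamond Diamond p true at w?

s: Box q is F, Diamond Diamond p is F. ✓
t: Box q is T, Diamond Diamond p is F. ✗
u: Box q is T, Diamond Diamond p is F. ✗
v: Box q is T, Diamond Diamond p is F. ✗
Satisfying worlds: {s}.

1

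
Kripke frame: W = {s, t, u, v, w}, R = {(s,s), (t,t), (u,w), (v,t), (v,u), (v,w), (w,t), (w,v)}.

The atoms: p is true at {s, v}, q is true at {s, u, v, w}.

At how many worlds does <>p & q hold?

s: <>p is T, q is T. ✓
t: <>p is F, q is F. ✗
u: <>p is F, q is T. ✗
v: <>p is F, q is T. ✗
w: <>p is T, q is T. ✓
Satisfying worlds: {s, w}.

2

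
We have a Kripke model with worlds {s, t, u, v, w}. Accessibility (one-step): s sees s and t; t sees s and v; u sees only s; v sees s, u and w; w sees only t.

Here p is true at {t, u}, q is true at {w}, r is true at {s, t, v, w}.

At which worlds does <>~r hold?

{v}

s: successors {s, t}; ~r there: s:F, t:F. ✗
t: successors {s, v}; ~r there: s:F, v:F. ✗
u: successors {s}; ~r there: s:F. ✗
v: successors {s, u, w}; ~r there: s:F, u:T, w:F. ✓
w: successors {t}; ~r there: t:F. ✗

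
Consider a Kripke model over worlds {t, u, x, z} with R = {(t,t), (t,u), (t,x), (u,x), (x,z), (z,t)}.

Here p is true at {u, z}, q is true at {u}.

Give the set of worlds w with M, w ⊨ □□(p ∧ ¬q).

t: successors {t, u, x}; □(p ∧ ¬q) there: t:F, u:F, x:T. ✗
u: successors {x}; □(p ∧ ¬q) there: x:T. ✓
x: successors {z}; □(p ∧ ¬q) there: z:F. ✗
z: successors {t}; □(p ∧ ¬q) there: t:F. ✗

{u}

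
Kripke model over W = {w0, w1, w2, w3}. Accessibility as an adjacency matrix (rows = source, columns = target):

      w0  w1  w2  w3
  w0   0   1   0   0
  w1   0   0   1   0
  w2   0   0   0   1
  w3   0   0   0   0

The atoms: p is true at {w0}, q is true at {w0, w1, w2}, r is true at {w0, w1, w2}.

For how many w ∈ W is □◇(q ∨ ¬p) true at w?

w0: successors {w1}; ◇(q ∨ ¬p) there: w1:T. ✓
w1: successors {w2}; ◇(q ∨ ¬p) there: w2:T. ✓
w2: successors {w3}; ◇(q ∨ ¬p) there: w3:F. ✗
w3: no successors, so □◇(q ∨ ¬p) holds vacuously. ✓
Satisfying worlds: {w0, w1, w3}.

3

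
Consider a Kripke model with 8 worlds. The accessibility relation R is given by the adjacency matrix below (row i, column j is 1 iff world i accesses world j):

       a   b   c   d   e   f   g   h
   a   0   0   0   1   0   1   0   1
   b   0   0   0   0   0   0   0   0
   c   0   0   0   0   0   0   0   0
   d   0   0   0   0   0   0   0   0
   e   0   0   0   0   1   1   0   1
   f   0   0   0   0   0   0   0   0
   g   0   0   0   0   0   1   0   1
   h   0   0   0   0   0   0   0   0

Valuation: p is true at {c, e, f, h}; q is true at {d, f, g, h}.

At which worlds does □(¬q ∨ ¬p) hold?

{b, c, d, f, h}

a: successors {d, f, h}; ¬q ∨ ¬p there: d:T, f:F, h:F. ✗
b: no successors, so □(¬q ∨ ¬p) holds vacuously. ✓
c: no successors, so □(¬q ∨ ¬p) holds vacuously. ✓
d: no successors, so □(¬q ∨ ¬p) holds vacuously. ✓
e: successors {e, f, h}; ¬q ∨ ¬p there: e:T, f:F, h:F. ✗
f: no successors, so □(¬q ∨ ¬p) holds vacuously. ✓
g: successors {f, h}; ¬q ∨ ¬p there: f:F, h:F. ✗
h: no successors, so □(¬q ∨ ¬p) holds vacuously. ✓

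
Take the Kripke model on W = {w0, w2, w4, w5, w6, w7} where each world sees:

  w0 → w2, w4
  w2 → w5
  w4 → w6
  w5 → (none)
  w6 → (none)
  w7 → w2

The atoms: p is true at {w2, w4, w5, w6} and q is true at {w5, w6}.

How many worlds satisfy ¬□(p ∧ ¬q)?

2

w0: □(p ∧ ¬q) is T. ✗
w2: □(p ∧ ¬q) is F. ✓
w4: □(p ∧ ¬q) is F. ✓
w5: □(p ∧ ¬q) is T. ✗
w6: □(p ∧ ¬q) is T. ✗
w7: □(p ∧ ¬q) is T. ✗
Satisfying worlds: {w2, w4}.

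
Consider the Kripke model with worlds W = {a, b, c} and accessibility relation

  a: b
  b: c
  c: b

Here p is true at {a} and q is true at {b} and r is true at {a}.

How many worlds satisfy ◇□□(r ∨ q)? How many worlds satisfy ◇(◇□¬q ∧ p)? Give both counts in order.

For ◇□□(r ∨ q):
a: successors {b}; □□(r ∨ q) there: b:T. ✓
b: successors {c}; □□(r ∨ q) there: c:F. ✗
c: successors {b}; □□(r ∨ q) there: b:T. ✓
— 2 worlds.
For ◇(◇□¬q ∧ p):
a: successors {b}; ◇□¬q ∧ p there: b:F. ✗
b: successors {c}; ◇□¬q ∧ p there: c:F. ✗
c: successors {b}; ◇□¬q ∧ p there: b:F. ✗
— 0 worlds.

2 and 0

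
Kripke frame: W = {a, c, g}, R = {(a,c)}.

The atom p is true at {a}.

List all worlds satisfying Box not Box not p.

a: successors {c}; not Box not p there: c:F. ✗
c: no successors, so Box not Box not p holds vacuously. ✓
g: no successors, so Box not Box not p holds vacuously. ✓

{c, g}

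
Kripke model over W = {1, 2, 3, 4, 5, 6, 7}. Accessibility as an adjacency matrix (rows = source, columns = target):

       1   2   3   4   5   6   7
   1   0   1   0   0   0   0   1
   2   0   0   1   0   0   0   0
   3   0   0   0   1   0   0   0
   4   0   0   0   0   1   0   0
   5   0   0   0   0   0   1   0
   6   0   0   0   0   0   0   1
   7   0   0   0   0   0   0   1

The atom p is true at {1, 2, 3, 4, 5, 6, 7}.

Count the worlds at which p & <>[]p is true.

7

1: p is T, <>[]p is T. ✓
2: p is T, <>[]p is T. ✓
3: p is T, <>[]p is T. ✓
4: p is T, <>[]p is T. ✓
5: p is T, <>[]p is T. ✓
6: p is T, <>[]p is T. ✓
7: p is T, <>[]p is T. ✓
Satisfying worlds: {1, 2, 3, 4, 5, 6, 7}.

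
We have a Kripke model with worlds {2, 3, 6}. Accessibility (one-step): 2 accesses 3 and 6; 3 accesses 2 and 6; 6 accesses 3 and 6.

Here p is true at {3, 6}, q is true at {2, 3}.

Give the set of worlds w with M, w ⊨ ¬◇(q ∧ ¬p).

2: ◇(q ∧ ¬p) is F. ✓
3: ◇(q ∧ ¬p) is T. ✗
6: ◇(q ∧ ¬p) is F. ✓

{2, 6}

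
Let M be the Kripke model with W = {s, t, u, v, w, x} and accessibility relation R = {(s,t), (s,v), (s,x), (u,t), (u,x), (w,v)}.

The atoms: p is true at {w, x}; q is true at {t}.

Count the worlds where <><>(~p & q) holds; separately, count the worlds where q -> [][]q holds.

For <><>(~p & q):
s: successors {t, v, x}; <>(~p & q) there: t:F, v:F, x:F. ✗
t: no successors, so <><>(~p & q) fails. ✗
u: successors {t, x}; <>(~p & q) there: t:F, x:F. ✗
v: no successors, so <><>(~p & q) fails. ✗
w: successors {v}; <>(~p & q) there: v:F. ✗
x: no successors, so <><>(~p & q) fails. ✗
— 0 worlds.
For q -> [][]q:
s: q is F, [][]q is T. ✓
t: q is T, [][]q is T. ✓
u: q is F, [][]q is T. ✓
v: q is F, [][]q is T. ✓
w: q is F, [][]q is T. ✓
x: q is F, [][]q is T. ✓
— 6 worlds.

0 and 6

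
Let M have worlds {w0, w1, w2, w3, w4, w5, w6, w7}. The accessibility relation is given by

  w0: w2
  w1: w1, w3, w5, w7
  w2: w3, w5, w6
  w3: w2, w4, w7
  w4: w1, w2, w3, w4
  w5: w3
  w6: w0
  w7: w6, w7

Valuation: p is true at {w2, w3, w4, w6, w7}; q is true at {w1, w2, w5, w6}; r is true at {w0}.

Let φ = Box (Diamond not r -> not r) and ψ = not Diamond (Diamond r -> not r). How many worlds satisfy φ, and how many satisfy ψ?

7 and 0

For Box (Diamond not r -> not r):
w0: successors {w2}; Diamond not r -> not r there: w2:T. ✓
w1: successors {w1, w3, w5, w7}; Diamond not r -> not r there: w1:T, w3:T, w5:T, w7:T. ✓
w2: successors {w3, w5, w6}; Diamond not r -> not r there: w3:T, w5:T, w6:T. ✓
w3: successors {w2, w4, w7}; Diamond not r -> not r there: w2:T, w4:T, w7:T. ✓
w4: successors {w1, w2, w3, w4}; Diamond not r -> not r there: w1:T, w2:T, w3:T, w4:T. ✓
w5: successors {w3}; Diamond not r -> not r there: w3:T. ✓
w6: successors {w0}; Diamond not r -> not r there: w0:F. ✗
w7: successors {w6, w7}; Diamond not r -> not r there: w6:T, w7:T. ✓
— 7 worlds.
For not Diamond (Diamond r -> not r):
w0: Diamond (Diamond r -> not r) is T. ✗
w1: Diamond (Diamond r -> not r) is T. ✗
w2: Diamond (Diamond r -> not r) is T. ✗
w3: Diamond (Diamond r -> not r) is T. ✗
w4: Diamond (Diamond r -> not r) is T. ✗
w5: Diamond (Diamond r -> not r) is T. ✗
w6: Diamond (Diamond r -> not r) is T. ✗
w7: Diamond (Diamond r -> not r) is T. ✗
— 0 worlds.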